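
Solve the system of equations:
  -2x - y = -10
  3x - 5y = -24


Using Cramer's rule:
Determinant D = (-2)(-5) - (3)(-1) = 10 + 3 = 13
Dx = (-10)(-5) - (-24)(-1) = 50 - 24 = 26
Dy = (-2)(-24) - (3)(-10) = 48 + 30 = 78
x = Dx/D = 26/13 = 2
y = Dy/D = 78/13 = 6

x = 2, y = 6


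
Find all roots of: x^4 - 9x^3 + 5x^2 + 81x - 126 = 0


Let p(x) = x^4 - 9x^3 + 5x^2 + 81x - 126. By the rational root theorem (leading coefficient 1), any rational root is an integer divisor of 126: try ±1, ±2, ... in turn.
Test x = 1: value = -48 ≠ 0.
Test x = -1: value = -192 ≠ 0.
Test x = 2: value = 0 ✓, so (x - 2) is a factor.
Synthetic division by (x - 2): bring down 1; 1(2) - 9 = -7; (-7)(2) + 5 = -9; (-9)(2) + 81 = 63; 63(2) - 126 = 0 → quotient x^3 - 7x^2 - 9x + 63, remainder 0.
Continue with the quotient x^3 - 7x^2 - 9x + 63 (candidates must divide 63).
Test x = 3: value = 0 ✓, so (x - 3) is a factor.
Synthetic division by (x - 3): bring down 1; 1(3) - 7 = -4; (-4)(3) - 9 = -21; (-21)(3) + 63 = 0 → quotient x^2 - 4x - 21, remainder 0.
Solve the quadratic x^2 - 4x - 21 = 0: discriminant = (-4)^2 - 4(1)(-21) = 16 + 84 = 100.
sqrt(100) = 10, so x = (4 ± 10)/2: x = 7 or x = -3.
Collecting all roots found:

x = -3, x = 2, x = 3, x = 7


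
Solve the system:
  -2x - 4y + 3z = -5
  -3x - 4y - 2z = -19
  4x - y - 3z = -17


Using Cramer's rule. Expand each determinant along the first row.
D  = (-2)*[(-4)*(-3) - (-2)*(-1)] - (-4)*[(-3)*(-3) - (-2)*4] + 3*[(-3)*(-1) - (-4)*4]
  = (-2)*(10) - (-4)*(17) + 3*(19) = 105
Dx = (-5)*[(-4)*(-3) - (-2)*(-1)] - (-4)*[(-19)*(-3) - (-2)*(-17)] + 3*[(-19)*(-1) - (-4)*(-17)]
  = (-5)*(10) - (-4)*(23) + 3*(-49) = -105
Dy = (-2)*[(-19)*(-3) - (-2)*(-17)] - (-5)*[(-3)*(-3) - (-2)*4] + 3*[(-3)*(-17) - (-19)*4]
  = (-2)*(23) - (-5)*(17) + 3*(127) = 420
Dz = (-2)*[(-4)*(-17) - (-19)*(-1)] - (-4)*[(-3)*(-17) - (-19)*4] + (-5)*[(-3)*(-1) - (-4)*4]
  = (-2)*(49) - (-4)*(127) + (-5)*(19) = 315
x = Dx/D = -105/105 = -1, y = Dy/D = 420/105 = 4, z = Dz/D = 315/105 = 3
Check eq1: (-2)(-1) + (-4)(4) + (3)(3) = -5 = -5 ✓
Check eq2: (-3)(-1) + (-4)(4) + (-2)(3) = -19 = -19 ✓
Check eq3: (4)(-1) + (-1)(4) + (-3)(3) = -17 = -17 ✓

x = -1, y = 4, z = 3


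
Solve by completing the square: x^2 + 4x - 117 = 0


Start: x^2 + 4x - 117 = 0
Move constant: x^2 + 4x = 117
Half of 4 is 2, squared is 4
Add 4 to both sides: x^2 + 4x + 4 = 121
(x + 2)^2 = 121
x + 2 = ±11
x = -2 + 11 = 9 or x = -2 - 11 = -13

x = -13, x = 9


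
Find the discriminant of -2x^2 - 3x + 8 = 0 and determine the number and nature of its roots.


For ax^2 + bx + c = 0, discriminant D = b^2 - 4ac
Here a = -2, b = -3, c = 8
D = (-3)^2 - 4(-2)(8) = 9 + 64 = 73

D = 73 > 0 but not a perfect square
The equation has 2 distinct real irrational roots.

Discriminant = 73, 2 distinct real irrational roots


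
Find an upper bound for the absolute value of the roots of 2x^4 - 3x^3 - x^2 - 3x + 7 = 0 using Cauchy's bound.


Cauchy's bound: all roots r satisfy |r| <= 1 + max(|a_i/a_n|) for i = 0,...,n-1
where a_n is the leading coefficient.

Coefficients: [2, -3, -1, -3, 7]
Leading coefficient a_n = 2
Ratios |a_i/a_n|: 3/2, 1/2, 3/2, 7/2
Maximum ratio: 7/2
Cauchy's bound: |r| <= 1 + 7/2 = 9/2

Upper bound = 9/2


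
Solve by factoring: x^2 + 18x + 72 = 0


We need two numbers that multiply to 72 and add to 18.
Those numbers are 12 and 6 (since 12 * 6 = 72 and 12 + 6 = 18).
So x^2 + 18x + 72 = (x + 12)(x + 6) = 0
Setting each factor to zero: x = -12 or x = -6

x = -12, x = -6


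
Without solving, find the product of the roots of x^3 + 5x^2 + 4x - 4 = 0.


By Vieta's formulas for x^3 + bx^2 + cx + d = 0:
  r1 + r2 + r3 = -b/a = -5
  r1*r2 + r1*r3 + r2*r3 = c/a = 4
  r1*r2*r3 = -d/a = 4


Product = 4


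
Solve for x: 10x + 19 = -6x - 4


Starting with: 10x + 19 = -6x - 4
Move all x terms to left: (10 + 6)x = -4 - 19
Simplify: 16x = -23
Divide both sides by 16: x = -23/16

x = -23/16


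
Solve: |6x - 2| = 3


An absolute value equation |expr| = 3 gives two cases:
Case 1: 6x - 2 = 3
  6x = 5, so x = 5/6
Case 2: 6x - 2 = -3
  6x = -1, so x = -1/6

x = -1/6, x = 5/6


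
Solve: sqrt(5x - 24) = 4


Square both sides: 5x - 24 = 4^2 = 16
5x = 16 + 24 = 40
x = 8
Check: sqrt(5*8 - 24) = sqrt(16) = 4 ✓

x = 8


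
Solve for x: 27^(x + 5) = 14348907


Express both sides with the same base.
14348907 = 27^5
Since the bases match, equate exponents: x + 5 = 5
So x = 5 - (5) = 0

x = 0


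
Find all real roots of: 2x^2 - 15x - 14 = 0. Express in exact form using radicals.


Using the quadratic formula: x = (-b ± sqrt(b^2 - 4ac)) / (2a)
Here a = 2, b = -15, c = -14
Discriminant = b^2 - 4ac = (-15)^2 - 4(2)(-14) = 225 + 112 = 337
Since discriminant = 337 > 0, there are two real roots.
x = (15 ± sqrt(337)) / 4
Numerically: x ≈ 8.3394 or x ≈ -0.8394

x = (15 + sqrt(337)) / 4 or x = (15 - sqrt(337)) / 4


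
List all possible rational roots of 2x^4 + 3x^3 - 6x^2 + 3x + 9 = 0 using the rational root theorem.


Rational root theorem: possible roots are ±p/q where:
  p divides the constant term (9): p ∈ {1, 3, 9}
  q divides the leading coefficient (2): q ∈ {1, 2}

All possible rational roots: -9, -9/2, -3, -3/2, -1, -1/2, 1/2, 1, 3/2, 3, 9/2, 9

-9, -9/2, -3, -3/2, -1, -1/2, 1/2, 1, 3/2, 3, 9/2, 9


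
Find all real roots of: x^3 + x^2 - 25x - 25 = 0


Let p(x) = x^3 + x^2 - 25x - 25. By the rational root theorem (leading coefficient 1), any rational root is an integer divisor of 25: try ±1, ±2, ... in turn.
Test x = 1: value = -48 ≠ 0.
Test x = -1: value = 0 ✓, so (x + 1) is a factor.
Synthetic division by (x + 1): bring down 1; 1(-1) + 1 = 0; 0(-1) - 25 = -25; (-25)(-1) - 25 = 0 → quotient x^2 - 25, remainder 0.
Solve the quadratic x^2 - 25 = 0: discriminant = 0^2 - 4(1)(-25) = 0 + 100 = 100.
sqrt(100) = 10, so x = (0 ± 10)/2: x = 5 or x = -5.

x = -5, x = -1, x = 5


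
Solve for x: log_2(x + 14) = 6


Convert to exponential form: x + 14 = 2^6 = 64
x = 64 - 14 = 50
Check: log_2(50 + 14) = log_2(64) = log_2(64) = 6 ✓

x = 50


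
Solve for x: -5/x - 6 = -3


Subtract -6 from both sides: -5/x = 3
Multiply both sides by x: -5 = 3 * x
Divide by 3: x = -5/3

x = -5/3


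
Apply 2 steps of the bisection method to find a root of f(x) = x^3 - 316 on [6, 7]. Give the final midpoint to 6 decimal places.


f(x) = x^3 - 316
f(6) = -100 < 0
f(7) = 27 > 0

Step 1: midpoint = (6.000000 + 7.000000)/2 = 6.500000
  f(6.500000) = -41.375000
  f(mid) < 0, so root is in [6.500000, 7.000000]

Step 2: midpoint = (6.500000 + 7.000000)/2 = 6.750000
  f(6.750000) = -8.453125
  f(mid) < 0, so root is in [6.750000, 7.000000]

midpoint = 6.750000


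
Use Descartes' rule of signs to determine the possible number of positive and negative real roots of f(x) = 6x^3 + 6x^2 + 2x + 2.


Descartes' rule of signs:

For positive roots, count sign changes in f(x) = 6x^3 + 6x^2 + 2x + 2:
Signs of coefficients: +, +, +, +
Number of sign changes: 0
Possible positive real roots: 0

For negative roots, examine f(-x) = -6x^3 + 6x^2 - 2x + 2:
Signs of coefficients: -, +, -, +
Number of sign changes: 3
Possible negative real roots: 3, 1

Positive roots: 0; Negative roots: 3 or 1


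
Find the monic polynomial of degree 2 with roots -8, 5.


A monic polynomial with roots -8, 5 is:
p(x) = (x + 8)(x - 5)
After multiplying by (x + 8): x + 8
After multiplying by (x - 5): x^2 + 3x - 40

x^2 + 3x - 40


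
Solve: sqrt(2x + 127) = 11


Square both sides: 2x + 127 = 11^2 = 121
2x = 121 - 127 = -6
x = -3
Check: sqrt(2*(-3) + 127) = sqrt(121) = 11 ✓

x = -3


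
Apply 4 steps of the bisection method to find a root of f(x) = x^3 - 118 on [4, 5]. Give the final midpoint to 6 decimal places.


f(x) = x^3 - 118
f(4) = -54 < 0
f(5) = 7 > 0

Step 1: midpoint = (4.000000 + 5.000000)/2 = 4.500000
  f(4.500000) = -26.875000
  f(mid) < 0, so root is in [4.500000, 5.000000]

Step 2: midpoint = (4.500000 + 5.000000)/2 = 4.750000
  f(4.750000) = -10.828125
  f(mid) < 0, so root is in [4.750000, 5.000000]

Step 3: midpoint = (4.750000 + 5.000000)/2 = 4.875000
  f(4.875000) = -2.142578
  f(mid) < 0, so root is in [4.875000, 5.000000]

Step 4: midpoint = (4.875000 + 5.000000)/2 = 4.937500
  f(4.937500) = 2.370850
  f(mid) > 0, so root is in [4.875000, 4.937500]

midpoint = 4.937500


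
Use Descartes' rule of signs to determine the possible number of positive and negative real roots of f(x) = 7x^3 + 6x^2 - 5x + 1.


Descartes' rule of signs:

For positive roots, count sign changes in f(x) = 7x^3 + 6x^2 - 5x + 1:
Signs of coefficients: +, +, -, +
Number of sign changes: 2
Possible positive real roots: 2, 0

For negative roots, examine f(-x) = -7x^3 + 6x^2 + 5x + 1:
Signs of coefficients: -, +, +, +
Number of sign changes: 1
Possible negative real roots: 1

Positive roots: 2 or 0; Negative roots: 1


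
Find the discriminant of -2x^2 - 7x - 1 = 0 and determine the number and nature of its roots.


For ax^2 + bx + c = 0, discriminant D = b^2 - 4ac
Here a = -2, b = -7, c = -1
D = (-7)^2 - 4(-2)(-1) = 49 - 8 = 41

D = 41 > 0 but not a perfect square
The equation has 2 distinct real irrational roots.

Discriminant = 41, 2 distinct real irrational roots


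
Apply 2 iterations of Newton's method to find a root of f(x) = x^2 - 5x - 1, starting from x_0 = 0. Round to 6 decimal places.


Newton's method: x_(n+1) = x_n - f(x_n)/f'(x_n)
f(x) = x^2 - 5x - 1
f'(x) = 2x - 5

Iteration 1:
  f(0.000000) = -1.000000
  f'(0.000000) = -5.000000
  x_1 = 0.000000 - (-1.000000)/(-5.000000) = -0.200000

Iteration 2:
  f(-0.200000) = 0.040000
  f'(-0.200000) = -5.400000
  x_2 = -0.200000 - (0.040000)/(-5.400000) = -0.192593

x_2 = -0.192593


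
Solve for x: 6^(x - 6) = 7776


Express both sides with the same base.
7776 = 6^5
Since the bases match, equate exponents: x - 6 = 5
So x = 5 - (-6) = 11

x = 11


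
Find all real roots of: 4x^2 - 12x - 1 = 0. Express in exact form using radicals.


Using the quadratic formula: x = (-b ± sqrt(b^2 - 4ac)) / (2a)
Here a = 4, b = -12, c = -1
Discriminant = b^2 - 4ac = (-12)^2 - 4(4)(-1) = 144 + 16 = 160
Since discriminant = 160 > 0, there are two real roots.
x = (12 ± 4*sqrt(10)) / 8
Simplifying: x = (3 ± sqrt(10)) / 2
Numerically: x ≈ 3.0811 or x ≈ -0.0811

x = (3 + sqrt(10)) / 2 or x = (3 - sqrt(10)) / 2


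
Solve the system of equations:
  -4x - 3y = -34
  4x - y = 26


Using Cramer's rule:
Determinant D = (-4)(-1) - (4)(-3) = 4 + 12 = 16
Dx = (-34)(-1) - (26)(-3) = 34 + 78 = 112
Dy = (-4)(26) - (4)(-34) = -104 + 136 = 32
x = Dx/D = 112/16 = 7
y = Dy/D = 32/16 = 2

x = 7, y = 2


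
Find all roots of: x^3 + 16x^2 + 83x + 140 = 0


Let p(x) = x^3 + 16x^2 + 83x + 140. By the rational root theorem (leading coefficient 1), any rational root is an integer divisor of 140: try ±1, ±2, ... in turn.
Test x = 1: value = 240 ≠ 0.
Test x = -1: value = 72 ≠ 0.
Test x = 2: value = 378 ≠ 0.
Test x = -2: value = 30 ≠ 0.
Test x = 4: value = 792 ≠ 0.
Test x = -4: value = 0 ✓, so (x + 4) is a factor.
Synthetic division by (x + 4): bring down 1; 1(-4) + 16 = 12; 12(-4) + 83 = 35; 35(-4) + 140 = 0 → quotient x^2 + 12x + 35, remainder 0.
Solve the quadratic x^2 + 12x + 35 = 0: discriminant = 12^2 - 4(1)(35) = 144 - 140 = 4.
sqrt(4) = 2, so x = (-12 ± 2)/2: x = -5 or x = -7.
Collecting all roots found:

x = -7, x = -5, x = -4


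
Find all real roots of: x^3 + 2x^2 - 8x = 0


The constant term is 0, so x = 0 is a root. Factor out x:
  x(x^2 + 2x - 8) = 0
Solve the quadratic x^2 + 2x - 8 = 0: discriminant = 2^2 - 4(1)(-8) = 4 + 32 = 36.
sqrt(36) = 6, so x = (-2 ± 6)/2: x = 2 or x = -4.

x = -4, x = 0, x = 2


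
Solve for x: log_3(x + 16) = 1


Convert to exponential form: x + 16 = 3^1 = 3
x = 3 - 16 = -13
Check: log_3(-13 + 16) = log_3(3) = log_3(3) = 1 ✓

x = -13


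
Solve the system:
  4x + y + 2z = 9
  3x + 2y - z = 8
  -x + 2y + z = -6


Using Cramer's rule. Expand each determinant along the first row.
D  = 4*[2*1 - (-1)*2] - 1*[3*1 - (-1)*(-1)] + 2*[3*2 - 2*(-1)]
  = 4*(4) - 1*(2) + 2*(8) = 30
Dx = 9*[2*1 - (-1)*2] - 1*[8*1 - (-1)*(-6)] + 2*[8*2 - 2*(-6)]
  = 9*(4) - 1*(2) + 2*(28) = 90
Dy = 4*[8*1 - (-1)*(-6)] - 9*[3*1 - (-1)*(-1)] + 2*[3*(-6) - 8*(-1)]
  = 4*(2) - 9*(2) + 2*(-10) = -30
Dz = 4*[2*(-6) - 8*2] - 1*[3*(-6) - 8*(-1)] + 9*[3*2 - 2*(-1)]
  = 4*(-28) - 1*(-10) + 9*(8) = -30
x = Dx/D = 90/30 = 3, y = Dy/D = -30/30 = -1, z = Dz/D = -30/30 = -1
Check eq1: (4)(3) + (1)(-1) + (2)(-1) = 9 = 9 ✓
Check eq2: (3)(3) + (2)(-1) + (-1)(-1) = 8 = 8 ✓
Check eq3: (-1)(3) + (2)(-1) + (1)(-1) = -6 = -6 ✓

x = 3, y = -1, z = -1


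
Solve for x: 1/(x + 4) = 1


Multiply both sides by (x + 4): 1 = 1(x + 4)
Distribute: 1 = x + 4
x = 1 - 4 = -3
x = -3

x = -3


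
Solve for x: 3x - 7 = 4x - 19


Starting with: 3x - 7 = 4x - 19
Move all x terms to left: (3 - 4)x = -19 + 7
Simplify: -x = -12
Divide both sides by -1: x = 12

x = 12


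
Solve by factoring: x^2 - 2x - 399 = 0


We need two numbers that multiply to -399 and add to -2.
Those numbers are 19 and -21 (since 19 * (-21) = -399 and 19 + (-21) = -2).
So x^2 - 2x - 399 = (x + 19)(x - 21) = 0
Setting each factor to zero: x = -19 or x = 21

x = -19, x = 21


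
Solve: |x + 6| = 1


An absolute value equation |expr| = 1 gives two cases:
Case 1: x + 6 = 1
  x = -5, so x = -5
Case 2: x + 6 = -1
  x = -7, so x = -7

x = -7, x = -5


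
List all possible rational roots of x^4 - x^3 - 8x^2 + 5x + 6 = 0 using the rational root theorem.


Rational root theorem: possible roots are ±p/q where:
  p divides the constant term (6): p ∈ {1, 2, 3, 6}
  q divides the leading coefficient (1): q ∈ {1}

All possible rational roots: -6, -3, -2, -1, 1, 2, 3, 6

-6, -3, -2, -1, 1, 2, 3, 6


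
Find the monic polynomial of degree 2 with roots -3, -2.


A monic polynomial with roots -3, -2 is:
p(x) = (x + 3)(x + 2)
After multiplying by (x + 3): x + 3
After multiplying by (x + 2): x^2 + 5x + 6

x^2 + 5x + 6


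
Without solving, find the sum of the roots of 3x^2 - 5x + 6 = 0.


By Vieta's formulas for ax^2 + bx + c = 0:
  Sum of roots = -b/a
  Product of roots = c/a

Here a = 3, b = -5, c = 6
Sum = -(-5)/3 = 5/3
Product = 6/3 = 2

Sum = 5/3


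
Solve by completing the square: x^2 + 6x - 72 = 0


Start: x^2 + 6x - 72 = 0
Move constant: x^2 + 6x = 72
Half of 6 is 3, squared is 9
Add 9 to both sides: x^2 + 6x + 9 = 81
(x + 3)^2 = 81
x + 3 = ±9
x = -3 + 9 = 6 or x = -3 - 9 = -12

x = -12, x = 6


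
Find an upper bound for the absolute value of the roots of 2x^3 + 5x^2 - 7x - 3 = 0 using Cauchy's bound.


Cauchy's bound: all roots r satisfy |r| <= 1 + max(|a_i/a_n|) for i = 0,...,n-1
where a_n is the leading coefficient.

Coefficients: [2, 5, -7, -3]
Leading coefficient a_n = 2
Ratios |a_i/a_n|: 5/2, 7/2, 3/2
Maximum ratio: 7/2
Cauchy's bound: |r| <= 1 + 7/2 = 9/2

Upper bound = 9/2


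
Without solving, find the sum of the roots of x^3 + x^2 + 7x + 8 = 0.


By Vieta's formulas for x^3 + bx^2 + cx + d = 0:
  r1 + r2 + r3 = -b/a = -1
  r1*r2 + r1*r3 + r2*r3 = c/a = 7
  r1*r2*r3 = -d/a = -8


Sum = -1


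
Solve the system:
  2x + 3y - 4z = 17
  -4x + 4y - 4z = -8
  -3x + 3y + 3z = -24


Using Cramer's rule. Expand each determinant along the first row.
D  = 2*[4*3 - (-4)*3] - 3*[(-4)*3 - (-4)*(-3)] + (-4)*[(-4)*3 - 4*(-3)]
  = 2*(24) - 3*(-24) + (-4)*(0) = 120
Dx = 17*[4*3 - (-4)*3] - 3*[(-8)*3 - (-4)*(-24)] + (-4)*[(-8)*3 - 4*(-24)]
  = 17*(24) - 3*(-120) + (-4)*(72) = 480
Dy = 2*[(-8)*3 - (-4)*(-24)] - 17*[(-4)*3 - (-4)*(-3)] + (-4)*[(-4)*(-24) - (-8)*(-3)]
  = 2*(-120) - 17*(-24) + (-4)*(72) = -120
Dz = 2*[4*(-24) - (-8)*3] - 3*[(-4)*(-24) - (-8)*(-3)] + 17*[(-4)*3 - 4*(-3)]
  = 2*(-72) - 3*(72) + 17*(0) = -360
x = Dx/D = 480/120 = 4, y = Dy/D = -120/120 = -1, z = Dz/D = -360/120 = -3
Check eq1: (2)(4) + (3)(-1) + (-4)(-3) = 17 = 17 ✓
Check eq2: (-4)(4) + (4)(-1) + (-4)(-3) = -8 = -8 ✓
Check eq3: (-3)(4) + (3)(-1) + (3)(-3) = -24 = -24 ✓

x = 4, y = -1, z = -3


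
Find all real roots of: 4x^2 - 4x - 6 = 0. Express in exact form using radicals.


Using the quadratic formula: x = (-b ± sqrt(b^2 - 4ac)) / (2a)
Here a = 4, b = -4, c = -6
Discriminant = b^2 - 4ac = (-4)^2 - 4(4)(-6) = 16 + 96 = 112
Since discriminant = 112 > 0, there are two real roots.
x = (4 ± 4*sqrt(7)) / 8
Simplifying: x = (1 ± sqrt(7)) / 2
Numerically: x ≈ 1.8229 or x ≈ -0.8229

x = (1 + sqrt(7)) / 2 or x = (1 - sqrt(7)) / 2


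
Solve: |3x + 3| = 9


An absolute value equation |expr| = 9 gives two cases:
Case 1: 3x + 3 = 9
  3x = 6, so x = 2
Case 2: 3x + 3 = -9
  3x = -12, so x = -4

x = -4, x = 2


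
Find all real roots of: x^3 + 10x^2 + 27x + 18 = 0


Let p(x) = x^3 + 10x^2 + 27x + 18. By the rational root theorem (leading coefficient 1), any rational root is an integer divisor of 18: try ±1, ±2, ... in turn.
Test x = 1: value = 56 ≠ 0.
Test x = -1: value = 0 ✓, so (x + 1) is a factor.
Synthetic division by (x + 1): bring down 1; 1(-1) + 10 = 9; 9(-1) + 27 = 18; 18(-1) + 18 = 0 → quotient x^2 + 9x + 18, remainder 0.
Solve the quadratic x^2 + 9x + 18 = 0: discriminant = 9^2 - 4(1)(18) = 81 - 72 = 9.
sqrt(9) = 3, so x = (-9 ± 3)/2: x = -3 or x = -6.

x = -6, x = -3, x = -1


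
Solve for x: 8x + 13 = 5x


Starting with: 8x + 13 = 5x
Move all x terms to left: (8 - 5)x = 0 - 13
Simplify: 3x = -13
Divide both sides by 3: x = -13/3

x = -13/3


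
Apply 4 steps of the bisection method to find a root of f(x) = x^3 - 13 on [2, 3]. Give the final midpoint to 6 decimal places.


f(x) = x^3 - 13
f(2) = -5 < 0
f(3) = 14 > 0

Step 1: midpoint = (2.000000 + 3.000000)/2 = 2.500000
  f(2.500000) = 2.625000
  f(mid) > 0, so root is in [2.000000, 2.500000]

Step 2: midpoint = (2.000000 + 2.500000)/2 = 2.250000
  f(2.250000) = -1.609375
  f(mid) < 0, so root is in [2.250000, 2.500000]

Step 3: midpoint = (2.250000 + 2.500000)/2 = 2.375000
  f(2.375000) = 0.396484
  f(mid) > 0, so root is in [2.250000, 2.375000]

Step 4: midpoint = (2.250000 + 2.375000)/2 = 2.312500
  f(2.312500) = -0.633545
  f(mid) < 0, so root is in [2.312500, 2.375000]

midpoint = 2.312500


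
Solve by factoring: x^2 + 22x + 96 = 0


We need two numbers that multiply to 96 and add to 22.
Those numbers are 16 and 6 (since 16 * 6 = 96 and 16 + 6 = 22).
So x^2 + 22x + 96 = (x + 16)(x + 6) = 0
Setting each factor to zero: x = -16 or x = -6

x = -16, x = -6


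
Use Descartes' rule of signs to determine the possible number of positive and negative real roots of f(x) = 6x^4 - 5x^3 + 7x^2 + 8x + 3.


Descartes' rule of signs:

For positive roots, count sign changes in f(x) = 6x^4 - 5x^3 + 7x^2 + 8x + 3:
Signs of coefficients: +, -, +, +, +
Number of sign changes: 2
Possible positive real roots: 2, 0

For negative roots, examine f(-x) = 6x^4 + 5x^3 + 7x^2 - 8x + 3:
Signs of coefficients: +, +, +, -, +
Number of sign changes: 2
Possible negative real roots: 2, 0

Positive roots: 2 or 0; Negative roots: 2 or 0


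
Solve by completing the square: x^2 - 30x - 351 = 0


Start: x^2 - 30x - 351 = 0
Move constant: x^2 - 30x = 351
Half of -30 is -15, squared is 225
Add 225 to both sides: x^2 - 30x + 225 = 576
(x - 15)^2 = 576
x - 15 = ±24
x = 15 + 24 = 39 or x = 15 - 24 = -9

x = -9, x = 39


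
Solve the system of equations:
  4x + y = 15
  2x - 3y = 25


Using Cramer's rule:
Determinant D = (4)(-3) - (2)(1) = -12 - 2 = -14
Dx = (15)(-3) - (25)(1) = -45 - 25 = -70
Dy = (4)(25) - (2)(15) = 100 - 30 = 70
x = Dx/D = -70/-14 = 5
y = Dy/D = 70/-14 = -5

x = 5, y = -5


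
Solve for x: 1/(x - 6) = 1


Multiply both sides by (x - 6): 1 = 1(x - 6)
Distribute: 1 = x - 6
x = 1 + 6 = 7
x = 7

x = 7


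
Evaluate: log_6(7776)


We need the exponent such that 6^? = 7776
6^5 = 7776
Therefore log_6(7776) = 5

5


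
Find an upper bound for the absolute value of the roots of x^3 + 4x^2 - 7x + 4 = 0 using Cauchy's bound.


Cauchy's bound: all roots r satisfy |r| <= 1 + max(|a_i/a_n|) for i = 0,...,n-1
where a_n is the leading coefficient.

Coefficients: [1, 4, -7, 4]
Leading coefficient a_n = 1
Ratios |a_i/a_n|: 4, 7, 4
Maximum ratio: 7
Cauchy's bound: |r| <= 1 + 7 = 8

Upper bound = 8


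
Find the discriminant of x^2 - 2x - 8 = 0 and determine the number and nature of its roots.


For ax^2 + bx + c = 0, discriminant D = b^2 - 4ac
Here a = 1, b = -2, c = -8
D = (-2)^2 - 4(1)(-8) = 4 + 32 = 36

D = 36 > 0 and is a perfect square (sqrt = 6)
The equation has 2 distinct real rational roots.

Discriminant = 36, 2 distinct real rational roots


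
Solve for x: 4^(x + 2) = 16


Express both sides with the same base.
16 = 4^2
Since the bases match, equate exponents: x + 2 = 2
So x = 2 - (2) = 0

x = 0


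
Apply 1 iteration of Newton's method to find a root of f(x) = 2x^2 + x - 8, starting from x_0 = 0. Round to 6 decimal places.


Newton's method: x_(n+1) = x_n - f(x_n)/f'(x_n)
f(x) = 2x^2 + x - 8
f'(x) = 4x + 1

Iteration 1:
  f(0.000000) = -8.000000
  f'(0.000000) = 1.000000
  x_1 = 0.000000 - (-8.000000)/(1.000000) = 8.000000

x_1 = 8.000000


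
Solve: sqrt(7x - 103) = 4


Square both sides: 7x - 103 = 4^2 = 16
7x = 16 + 103 = 119
x = 17
Check: sqrt(7*17 - 103) = sqrt(16) = 4 ✓

x = 17


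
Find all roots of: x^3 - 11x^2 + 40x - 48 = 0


Let p(x) = x^3 - 11x^2 + 40x - 48. By the rational root theorem (leading coefficient 1), any rational root is an integer divisor of 48: try ±1, ±2, ... in turn.
Test x = 1: value = -18 ≠ 0.
Test x = -1: value = -100 ≠ 0.
Test x = 2: value = -4 ≠ 0.
Test x = -2: value = -180 ≠ 0.
Test x = 3: value = 0 ✓, so (x - 3) is a factor.
Synthetic division by (x - 3): bring down 1; 1(3) - 11 = -8; (-8)(3) + 40 = 16; 16(3) - 48 = 0 → quotient x^2 - 8x + 16, remainder 0.
Solve the quadratic x^2 - 8x + 16 = 0: discriminant = (-8)^2 - 4(1)(16) = 64 - 64 = 0.
Discriminant = 0, so a double root: x = 8/2 = 4.
Collecting all roots found:

x = 3, x = 4 (multiplicity 2)


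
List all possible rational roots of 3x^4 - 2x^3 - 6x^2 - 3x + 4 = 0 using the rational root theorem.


Rational root theorem: possible roots are ±p/q where:
  p divides the constant term (4): p ∈ {1, 2, 4}
  q divides the leading coefficient (3): q ∈ {1, 3}

All possible rational roots: -4, -2, -4/3, -1, -2/3, -1/3, 1/3, 2/3, 1, 4/3, 2, 4

-4, -2, -4/3, -1, -2/3, -1/3, 1/3, 2/3, 1, 4/3, 2, 4


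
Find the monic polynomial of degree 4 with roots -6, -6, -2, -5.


A monic polynomial with roots -6, -6, -2, -5 is:
p(x) = (x + 6)(x + 6)(x + 2)(x + 5)
After multiplying by (x + 6): x + 6
After multiplying by (x + 6): x^2 + 12x + 36
After multiplying by (x + 2): x^3 + 14x^2 + 60x + 72
After multiplying by (x + 5): x^4 + 19x^3 + 130x^2 + 372x + 360

x^4 + 19x^3 + 130x^2 + 372x + 360


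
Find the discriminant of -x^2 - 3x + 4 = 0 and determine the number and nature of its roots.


For ax^2 + bx + c = 0, discriminant D = b^2 - 4ac
Here a = -1, b = -3, c = 4
D = (-3)^2 - 4(-1)(4) = 9 + 16 = 25

D = 25 > 0 and is a perfect square (sqrt = 5)
The equation has 2 distinct real rational roots.

Discriminant = 25, 2 distinct real rational roots


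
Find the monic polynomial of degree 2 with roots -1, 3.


A monic polynomial with roots -1, 3 is:
p(x) = (x + 1)(x - 3)
After multiplying by (x + 1): x + 1
After multiplying by (x - 3): x^2 - 2x - 3

x^2 - 2x - 3


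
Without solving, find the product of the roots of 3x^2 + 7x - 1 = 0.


By Vieta's formulas for ax^2 + bx + c = 0:
  Sum of roots = -b/a
  Product of roots = c/a

Here a = 3, b = 7, c = -1
Sum = -(7)/3 = -7/3
Product = -1/3 = -1/3

Product = -1/3


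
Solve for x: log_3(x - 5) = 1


Convert to exponential form: x - 5 = 3^1 = 3
x = 3 + 5 = 8
Check: log_3(8 - 5) = log_3(3) = log_3(3) = 1 ✓

x = 8


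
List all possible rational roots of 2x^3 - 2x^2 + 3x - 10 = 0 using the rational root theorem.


Rational root theorem: possible roots are ±p/q where:
  p divides the constant term (-10): p ∈ {1, 2, 5, 10}
  q divides the leading coefficient (2): q ∈ {1, 2}

All possible rational roots: -10, -5, -5/2, -2, -1, -1/2, 1/2, 1, 2, 5/2, 5, 10

-10, -5, -5/2, -2, -1, -1/2, 1/2, 1, 2, 5/2, 5, 10


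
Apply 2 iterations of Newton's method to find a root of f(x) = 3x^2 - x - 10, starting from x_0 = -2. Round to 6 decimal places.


Newton's method: x_(n+1) = x_n - f(x_n)/f'(x_n)
f(x) = 3x^2 - x - 10
f'(x) = 6x - 1

Iteration 1:
  f(-2.000000) = 4.000000
  f'(-2.000000) = -13.000000
  x_1 = -2.000000 - (4.000000)/(-13.000000) = -1.692308

Iteration 2:
  f(-1.692308) = 0.284024
  f'(-1.692308) = -11.153846
  x_2 = -1.692308 - (0.284024)/(-11.153846) = -1.666844

x_2 = -1.666844


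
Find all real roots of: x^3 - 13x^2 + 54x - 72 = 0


Let p(x) = x^3 - 13x^2 + 54x - 72. By the rational root theorem (leading coefficient 1), any rational root is an integer divisor of 72: try ±1, ±2, ... in turn.
Test x = 1: value = -30 ≠ 0.
Test x = -1: value = -140 ≠ 0.
Test x = 2: value = -8 ≠ 0.
Test x = -2: value = -240 ≠ 0.
Test x = 3: value = 0 ✓, so (x - 3) is a factor.
Synthetic division by (x - 3): bring down 1; 1(3) - 13 = -10; (-10)(3) + 54 = 24; 24(3) - 72 = 0 → quotient x^2 - 10x + 24, remainder 0.
Solve the quadratic x^2 - 10x + 24 = 0: discriminant = (-10)^2 - 4(1)(24) = 100 - 96 = 4.
sqrt(4) = 2, so x = (10 ± 2)/2: x = 6 or x = 4.

x = 3, x = 4, x = 6


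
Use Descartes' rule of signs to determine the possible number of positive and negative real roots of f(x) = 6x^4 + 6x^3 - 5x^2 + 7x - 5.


Descartes' rule of signs:

For positive roots, count sign changes in f(x) = 6x^4 + 6x^3 - 5x^2 + 7x - 5:
Signs of coefficients: +, +, -, +, -
Number of sign changes: 3
Possible positive real roots: 3, 1

For negative roots, examine f(-x) = 6x^4 - 6x^3 - 5x^2 - 7x - 5:
Signs of coefficients: +, -, -, -, -
Number of sign changes: 1
Possible negative real roots: 1

Positive roots: 3 or 1; Negative roots: 1


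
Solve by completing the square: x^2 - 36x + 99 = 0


Start: x^2 - 36x + 99 = 0
Move constant: x^2 - 36x = -99
Half of -36 is -18, squared is 324
Add 324 to both sides: x^2 - 36x + 324 = 225
(x - 18)^2 = 225
x - 18 = ±15
x = 18 + 15 = 33 or x = 18 - 15 = 3

x = 3, x = 33


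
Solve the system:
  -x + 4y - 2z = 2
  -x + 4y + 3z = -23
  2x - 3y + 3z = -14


Using Cramer's rule. Expand each determinant along the first row.
D  = (-1)*[4*3 - 3*(-3)] - 4*[(-1)*3 - 3*2] + (-2)*[(-1)*(-3) - 4*2]
  = (-1)*(21) - 4*(-9) + (-2)*(-5) = 25
Dx = 2*[4*3 - 3*(-3)] - 4*[(-23)*3 - 3*(-14)] + (-2)*[(-23)*(-3) - 4*(-14)]
  = 2*(21) - 4*(-27) + (-2)*(125) = -100
Dy = (-1)*[(-23)*3 - 3*(-14)] - 2*[(-1)*3 - 3*2] + (-2)*[(-1)*(-14) - (-23)*2]
  = (-1)*(-27) - 2*(-9) + (-2)*(60) = -75
Dz = (-1)*[4*(-14) - (-23)*(-3)] - 4*[(-1)*(-14) - (-23)*2] + 2*[(-1)*(-3) - 4*2]
  = (-1)*(-125) - 4*(60) + 2*(-5) = -125
x = Dx/D = -100/25 = -4, y = Dy/D = -75/25 = -3, z = Dz/D = -125/25 = -5
Check eq1: (-1)(-4) + (4)(-3) + (-2)(-5) = 2 = 2 ✓
Check eq2: (-1)(-4) + (4)(-3) + (3)(-5) = -23 = -23 ✓
Check eq3: (2)(-4) + (-3)(-3) + (3)(-5) = -14 = -14 ✓

x = -4, y = -3, z = -5


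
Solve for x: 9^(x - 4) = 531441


Express both sides with the same base.
531441 = 9^6
Since the bases match, equate exponents: x - 4 = 6
So x = 6 - (-4) = 10

x = 10


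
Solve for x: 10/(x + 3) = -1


Multiply both sides by (x + 3): 10 = -1(x + 3)
Distribute: 10 = -x - 3
-x = 10 + 3 = 13
x = -13

x = -13


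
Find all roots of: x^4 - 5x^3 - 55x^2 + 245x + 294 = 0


Let p(x) = x^4 - 5x^3 - 55x^2 + 245x + 294. By the rational root theorem (leading coefficient 1), any rational root is an integer divisor of 294: try ±1, ±2, ... in turn.
Test x = 1: value = 480 ≠ 0.
Test x = -1: value = 0 ✓, so (x + 1) is a factor.
Synthetic division by (x + 1): bring down 1; 1(-1) - 5 = -6; (-6)(-1) - 55 = -49; (-49)(-1) + 245 = 294; 294(-1) + 294 = 0 → quotient x^3 - 6x^2 - 49x + 294, remainder 0.
Continue with the quotient x^3 - 6x^2 - 49x + 294 (candidates must divide 294; re-test x = -1 first in case it repeats).
Test x = -1: value = 336 ≠ 0.
Test x = 2: value = 180 ≠ 0.
Test x = -2: value = 360 ≠ 0.
Test x = 3: value = 120 ≠ 0.
Test x = -3: value = 360 ≠ 0.
Test x = 6: value = 0 ✓, so (x - 6) is a factor.
Synthetic division by (x - 6): bring down 1; 1(6) - 6 = 0; 0(6) - 49 = -49; (-49)(6) + 294 = 0 → quotient x^2 - 49, remainder 0.
Solve the quadratic x^2 - 49 = 0: discriminant = 0^2 - 4(1)(-49) = 0 + 196 = 196.
sqrt(196) = 14, so x = (0 ± 14)/2: x = 7 or x = -7.
Collecting all roots found:

x = -7, x = -1, x = 6, x = 7


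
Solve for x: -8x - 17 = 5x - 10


Starting with: -8x - 17 = 5x - 10
Move all x terms to left: (-8 - 5)x = -10 + 17
Simplify: -13x = 7
Divide both sides by -13: x = -7/13

x = -7/13


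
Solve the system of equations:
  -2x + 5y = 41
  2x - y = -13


Using Cramer's rule:
Determinant D = (-2)(-1) - (2)(5) = 2 - 10 = -8
Dx = (41)(-1) - (-13)(5) = -41 + 65 = 24
Dy = (-2)(-13) - (2)(41) = 26 - 82 = -56
x = Dx/D = 24/-8 = -3
y = Dy/D = -56/-8 = 7

x = -3, y = 7


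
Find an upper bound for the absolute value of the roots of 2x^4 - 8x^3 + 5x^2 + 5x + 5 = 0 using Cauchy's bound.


Cauchy's bound: all roots r satisfy |r| <= 1 + max(|a_i/a_n|) for i = 0,...,n-1
where a_n is the leading coefficient.

Coefficients: [2, -8, 5, 5, 5]
Leading coefficient a_n = 2
Ratios |a_i/a_n|: 4, 5/2, 5/2, 5/2
Maximum ratio: 4
Cauchy's bound: |r| <= 1 + 4 = 5

Upper bound = 5


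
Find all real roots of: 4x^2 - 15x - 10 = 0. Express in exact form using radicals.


Using the quadratic formula: x = (-b ± sqrt(b^2 - 4ac)) / (2a)
Here a = 4, b = -15, c = -10
Discriminant = b^2 - 4ac = (-15)^2 - 4(4)(-10) = 225 + 160 = 385
Since discriminant = 385 > 0, there are two real roots.
x = (15 ± sqrt(385)) / 8
Numerically: x ≈ 4.3277 or x ≈ -0.5777

x = (15 + sqrt(385)) / 8 or x = (15 - sqrt(385)) / 8


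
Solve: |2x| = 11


An absolute value equation |expr| = 11 gives two cases:
Case 1: 2x = 11
  2x = 11, so x = 11/2
Case 2: 2x = -11
  2x = -11, so x = -11/2

x = -11/2, x = 11/2


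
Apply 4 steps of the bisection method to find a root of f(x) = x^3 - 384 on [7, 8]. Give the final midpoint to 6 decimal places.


f(x) = x^3 - 384
f(7) = -41 < 0
f(8) = 128 > 0

Step 1: midpoint = (7.000000 + 8.000000)/2 = 7.500000
  f(7.500000) = 37.875000
  f(mid) > 0, so root is in [7.000000, 7.500000]

Step 2: midpoint = (7.000000 + 7.500000)/2 = 7.250000
  f(7.250000) = -2.921875
  f(mid) < 0, so root is in [7.250000, 7.500000]

Step 3: midpoint = (7.250000 + 7.500000)/2 = 7.375000
  f(7.375000) = 17.130859
  f(mid) > 0, so root is in [7.250000, 7.375000]

Step 4: midpoint = (7.250000 + 7.375000)/2 = 7.312500
  f(7.312500) = 7.018799
  f(mid) > 0, so root is in [7.250000, 7.312500]

midpoint = 7.312500


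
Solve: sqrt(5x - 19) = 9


Square both sides: 5x - 19 = 9^2 = 81
5x = 81 + 19 = 100
x = 20
Check: sqrt(5*20 - 19) = sqrt(81) = 9 ✓

x = 20


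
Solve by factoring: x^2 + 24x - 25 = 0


We need two numbers that multiply to -25 and add to 24.
Those numbers are 25 and -1 (since 25 * (-1) = -25 and 25 + (-1) = 24).
So x^2 + 24x - 25 = (x + 25)(x - 1) = 0
Setting each factor to zero: x = -25 or x = 1

x = -25, x = 1


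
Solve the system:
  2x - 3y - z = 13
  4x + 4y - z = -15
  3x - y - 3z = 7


Using Cramer's rule. Expand each determinant along the first row.
D  = 2*[4*(-3) - (-1)*(-1)] - (-3)*[4*(-3) - (-1)*3] + (-1)*[4*(-1) - 4*3]
  = 2*(-13) - (-3)*(-9) + (-1)*(-16) = -37
Dx = 13*[4*(-3) - (-1)*(-1)] - (-3)*[(-15)*(-3) - (-1)*7] + (-1)*[(-15)*(-1) - 4*7]
  = 13*(-13) - (-3)*(52) + (-1)*(-13) = 0
Dy = 2*[(-15)*(-3) - (-1)*7] - 13*[4*(-3) - (-1)*3] + (-1)*[4*7 - (-15)*3]
  = 2*(52) - 13*(-9) + (-1)*(73) = 148
Dz = 2*[4*7 - (-15)*(-1)] - (-3)*[4*7 - (-15)*3] + 13*[4*(-1) - 4*3]
  = 2*(13) - (-3)*(73) + 13*(-16) = 37
x = Dx/D = 0/-37 = 0, y = Dy/D = 148/-37 = -4, z = Dz/D = 37/-37 = -1
Check eq1: (2)(0) + (-3)(-4) + (-1)(-1) = 13 = 13 ✓
Check eq2: (4)(0) + (4)(-4) + (-1)(-1) = -15 = -15 ✓
Check eq3: (3)(0) + (-1)(-4) + (-3)(-1) = 7 = 7 ✓

x = 0, y = -4, z = -1


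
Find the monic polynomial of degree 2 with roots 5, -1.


A monic polynomial with roots 5, -1 is:
p(x) = (x - 5)(x + 1)
After multiplying by (x - 5): x - 5
After multiplying by (x + 1): x^2 - 4x - 5

x^2 - 4x - 5


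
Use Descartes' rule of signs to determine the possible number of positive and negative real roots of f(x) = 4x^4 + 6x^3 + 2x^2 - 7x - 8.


Descartes' rule of signs:

For positive roots, count sign changes in f(x) = 4x^4 + 6x^3 + 2x^2 - 7x - 8:
Signs of coefficients: +, +, +, -, -
Number of sign changes: 1
Possible positive real roots: 1

For negative roots, examine f(-x) = 4x^4 - 6x^3 + 2x^2 + 7x - 8:
Signs of coefficients: +, -, +, +, -
Number of sign changes: 3
Possible negative real roots: 3, 1

Positive roots: 1; Negative roots: 3 or 1


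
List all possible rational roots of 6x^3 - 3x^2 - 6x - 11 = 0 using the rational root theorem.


Rational root theorem: possible roots are ±p/q where:
  p divides the constant term (-11): p ∈ {1, 11}
  q divides the leading coefficient (6): q ∈ {1, 2, 3, 6}

All possible rational roots: -11, -11/2, -11/3, -11/6, -1, -1/2, -1/3, -1/6, 1/6, 1/3, 1/2, 1, 11/6, 11/3, 11/2, 11

-11, -11/2, -11/3, -11/6, -1, -1/2, -1/3, -1/6, 1/6, 1/3, 1/2, 1, 11/6, 11/3, 11/2, 11


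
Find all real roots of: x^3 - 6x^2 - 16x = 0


The constant term is 0, so x = 0 is a root. Factor out x:
  x(x^2 - 6x - 16) = 0
Solve the quadratic x^2 - 6x - 16 = 0: discriminant = (-6)^2 - 4(1)(-16) = 36 + 64 = 100.
sqrt(100) = 10, so x = (6 ± 10)/2: x = 8 or x = -2.

x = -2, x = 0, x = 8


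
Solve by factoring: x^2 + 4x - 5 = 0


We need two numbers that multiply to -5 and add to 4.
Those numbers are 5 and -1 (since 5 * (-1) = -5 and 5 + (-1) = 4).
So x^2 + 4x - 5 = (x + 5)(x - 1) = 0
Setting each factor to zero: x = -5 or x = 1

x = -5, x = 1


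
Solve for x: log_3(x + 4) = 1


Convert to exponential form: x + 4 = 3^1 = 3
x = 3 - 4 = -1
Check: log_3(-1 + 4) = log_3(3) = log_3(3) = 1 ✓

x = -1


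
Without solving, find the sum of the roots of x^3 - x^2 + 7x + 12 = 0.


By Vieta's formulas for x^3 + bx^2 + cx + d = 0:
  r1 + r2 + r3 = -b/a = 1
  r1*r2 + r1*r3 + r2*r3 = c/a = 7
  r1*r2*r3 = -d/a = -12


Sum = 1


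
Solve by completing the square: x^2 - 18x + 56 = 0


Start: x^2 - 18x + 56 = 0
Move constant: x^2 - 18x = -56
Half of -18 is -9, squared is 81
Add 81 to both sides: x^2 - 18x + 81 = 25
(x - 9)^2 = 25
x - 9 = ±5
x = 9 + 5 = 14 or x = 9 - 5 = 4

x = 4, x = 14


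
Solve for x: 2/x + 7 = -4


Subtract 7 from both sides: 2/x = -11
Multiply both sides by x: 2 = -11 * x
Divide by -11: x = -2/11

x = -2/11


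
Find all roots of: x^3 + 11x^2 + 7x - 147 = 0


Let p(x) = x^3 + 11x^2 + 7x - 147. By the rational root theorem (leading coefficient 1), any rational root is an integer divisor of 147: try ±1, ±2, ... in turn.
Test x = 1: value = -128 ≠ 0.
Test x = -1: value = -144 ≠ 0.
Test x = 3: value = 0 ✓, so (x - 3) is a factor.
Synthetic division by (x - 3): bring down 1; 1(3) + 11 = 14; 14(3) + 7 = 49; 49(3) - 147 = 0 → quotient x^2 + 14x + 49, remainder 0.
Solve the quadratic x^2 + 14x + 49 = 0: discriminant = 14^2 - 4(1)(49) = 196 - 196 = 0.
Discriminant = 0, so a double root: x = -14/2 = -7.
Collecting all roots found:

x = -7 (multiplicity 2), x = 3


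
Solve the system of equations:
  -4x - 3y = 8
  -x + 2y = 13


Using Cramer's rule:
Determinant D = (-4)(2) - (-1)(-3) = -8 - 3 = -11
Dx = (8)(2) - (13)(-3) = 16 + 39 = 55
Dy = (-4)(13) - (-1)(8) = -52 + 8 = -44
x = Dx/D = 55/-11 = -5
y = Dy/D = -44/-11 = 4

x = -5, y = 4


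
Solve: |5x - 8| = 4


An absolute value equation |expr| = 4 gives two cases:
Case 1: 5x - 8 = 4
  5x = 12, so x = 12/5
Case 2: 5x - 8 = -4
  5x = 4, so x = 4/5

x = 4/5, x = 12/5


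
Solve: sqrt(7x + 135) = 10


Square both sides: 7x + 135 = 10^2 = 100
7x = 100 - 135 = -35
x = -5
Check: sqrt(7*(-5) + 135) = sqrt(100) = 10 ✓

x = -5


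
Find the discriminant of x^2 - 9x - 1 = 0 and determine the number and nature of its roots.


For ax^2 + bx + c = 0, discriminant D = b^2 - 4ac
Here a = 1, b = -9, c = -1
D = (-9)^2 - 4(1)(-1) = 81 + 4 = 85

D = 85 > 0 but not a perfect square
The equation has 2 distinct real irrational roots.

Discriminant = 85, 2 distinct real irrational roots


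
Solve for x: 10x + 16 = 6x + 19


Starting with: 10x + 16 = 6x + 19
Move all x terms to left: (10 - 6)x = 19 - 16
Simplify: 4x = 3
Divide both sides by 4: x = 3/4

x = 3/4


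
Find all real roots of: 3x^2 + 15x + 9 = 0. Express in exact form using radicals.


Using the quadratic formula: x = (-b ± sqrt(b^2 - 4ac)) / (2a)
Here a = 3, b = 15, c = 9
Discriminant = b^2 - 4ac = 15^2 - 4(3)(9) = 225 - 108 = 117
Since discriminant = 117 > 0, there are two real roots.
x = (-15 ± 3*sqrt(13)) / 6
Simplifying: x = (-5 ± sqrt(13)) / 2
Numerically: x ≈ -0.6972 or x ≈ -4.3028

x = (-5 + sqrt(13)) / 2 or x = (-5 - sqrt(13)) / 2


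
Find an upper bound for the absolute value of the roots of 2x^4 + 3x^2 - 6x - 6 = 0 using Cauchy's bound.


Cauchy's bound: all roots r satisfy |r| <= 1 + max(|a_i/a_n|) for i = 0,...,n-1
where a_n is the leading coefficient.

Coefficients: [2, 0, 3, -6, -6]
Leading coefficient a_n = 2
Ratios |a_i/a_n|: 0, 3/2, 3, 3
Maximum ratio: 3
Cauchy's bound: |r| <= 1 + 3 = 4

Upper bound = 4


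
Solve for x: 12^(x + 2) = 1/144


Express both sides with the same base.
1/144 = 12^(-2)
Since the bases match, equate exponents: x + 2 = -2
So x = -2 - (2) = -4

x = -4


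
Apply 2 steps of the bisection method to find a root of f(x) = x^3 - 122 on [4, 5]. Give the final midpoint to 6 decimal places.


f(x) = x^3 - 122
f(4) = -58 < 0
f(5) = 3 > 0

Step 1: midpoint = (4.000000 + 5.000000)/2 = 4.500000
  f(4.500000) = -30.875000
  f(mid) < 0, so root is in [4.500000, 5.000000]

Step 2: midpoint = (4.500000 + 5.000000)/2 = 4.750000
  f(4.750000) = -14.828125
  f(mid) < 0, so root is in [4.750000, 5.000000]

midpoint = 4.750000


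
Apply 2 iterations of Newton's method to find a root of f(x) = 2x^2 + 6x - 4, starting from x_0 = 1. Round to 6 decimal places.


Newton's method: x_(n+1) = x_n - f(x_n)/f'(x_n)
f(x) = 2x^2 + 6x - 4
f'(x) = 4x + 6

Iteration 1:
  f(1.000000) = 4.000000
  f'(1.000000) = 10.000000
  x_1 = 1.000000 - (4.000000)/(10.000000) = 0.600000

Iteration 2:
  f(0.600000) = 0.320000
  f'(0.600000) = 8.400000
  x_2 = 0.600000 - (0.320000)/(8.400000) = 0.561905

x_2 = 0.561905


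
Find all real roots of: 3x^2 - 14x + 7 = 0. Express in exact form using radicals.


Using the quadratic formula: x = (-b ± sqrt(b^2 - 4ac)) / (2a)
Here a = 3, b = -14, c = 7
Discriminant = b^2 - 4ac = (-14)^2 - 4(3)(7) = 196 - 84 = 112
Since discriminant = 112 > 0, there are two real roots.
x = (14 ± 4*sqrt(7)) / 6
Simplifying: x = (7 ± 2*sqrt(7)) / 3
Numerically: x ≈ 4.0972 or x ≈ 0.5695

x = (7 + 2*sqrt(7)) / 3 or x = (7 - 2*sqrt(7)) / 3


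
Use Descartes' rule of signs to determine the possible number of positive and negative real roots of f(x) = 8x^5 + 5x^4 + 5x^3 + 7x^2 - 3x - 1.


Descartes' rule of signs:

For positive roots, count sign changes in f(x) = 8x^5 + 5x^4 + 5x^3 + 7x^2 - 3x - 1:
Signs of coefficients: +, +, +, +, -, -
Number of sign changes: 1
Possible positive real roots: 1

For negative roots, examine f(-x) = -8x^5 + 5x^4 - 5x^3 + 7x^2 + 3x - 1:
Signs of coefficients: -, +, -, +, +, -
Number of sign changes: 4
Possible negative real roots: 4, 2, 0

Positive roots: 1; Negative roots: 4 or 2 or 0


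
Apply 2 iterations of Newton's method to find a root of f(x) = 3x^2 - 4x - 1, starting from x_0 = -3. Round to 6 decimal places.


Newton's method: x_(n+1) = x_n - f(x_n)/f'(x_n)
f(x) = 3x^2 - 4x - 1
f'(x) = 6x - 4

Iteration 1:
  f(-3.000000) = 38.000000
  f'(-3.000000) = -22.000000
  x_1 = -3.000000 - (38.000000)/(-22.000000) = -1.272727

Iteration 2:
  f(-1.272727) = 8.950413
  f'(-1.272727) = -11.636364
  x_2 = -1.272727 - (8.950413)/(-11.636364) = -0.503551

x_2 = -0.503551
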